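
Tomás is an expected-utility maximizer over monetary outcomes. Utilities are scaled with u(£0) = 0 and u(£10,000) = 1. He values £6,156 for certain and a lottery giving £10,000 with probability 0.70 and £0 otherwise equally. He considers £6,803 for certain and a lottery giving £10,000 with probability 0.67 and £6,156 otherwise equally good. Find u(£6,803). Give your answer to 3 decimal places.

0.901

The first gamble pins u(£6,156): it must equal 0.70·1 + 0.30·0 = 0.70.
The second indifference gives u(£6,803) = 0.67·u(£10,000) + 0.33·u(£6,156) = 0.67·1.00 + 0.33·0.70 = 0.9010.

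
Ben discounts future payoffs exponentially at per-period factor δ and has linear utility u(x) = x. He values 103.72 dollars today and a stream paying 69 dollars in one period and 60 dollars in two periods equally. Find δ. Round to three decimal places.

δ ≈ 0.860

Equating present values: 103.72 = 69δ + 60δ².
Rearranged: 60δ² + 69δ − 103.72 = 0.
The positive root is δ = [−69 + √(69² + 4·60·103.72)] / (2·60) = (−69 + 172.203)/120 ≈ 0.860.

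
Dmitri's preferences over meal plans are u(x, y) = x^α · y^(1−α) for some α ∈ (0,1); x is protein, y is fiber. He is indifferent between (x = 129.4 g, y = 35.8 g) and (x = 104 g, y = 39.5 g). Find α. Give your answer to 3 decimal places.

The Cobb–Douglas utilities coincide, so 129.4^α·35.8^(1−α) = 104^α·39.5^(1−α).
(129.4/104)^α = (39.5/35.8)^(1−α); take logs: α·ln(129.4/104) = (1−α)·ln(39.5/35.8), i.e. α·0.218517 = (1−α)·0.098353.
With A = 0.218517 and B = 0.098353: α·A = (1−α)·B, so α = B/(A+B) = 0.098353/0.316870 ≈ 0.310.

α ≈ 0.310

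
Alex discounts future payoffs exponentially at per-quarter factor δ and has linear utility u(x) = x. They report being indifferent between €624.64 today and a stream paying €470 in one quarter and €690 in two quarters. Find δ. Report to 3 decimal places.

Present value of the stream is 470·δ + 690·δ². Indifference gives 470δ + 690δ² = 624.64.
Rearranged: 690δ² + 470δ − 624.64 = 0.
The positive root is δ = [−470 + √(470² + 4·690·624.64)] / (2·690) = (−470 + 1394.599)/1380 ≈ 0.670.

δ ≈ 0.670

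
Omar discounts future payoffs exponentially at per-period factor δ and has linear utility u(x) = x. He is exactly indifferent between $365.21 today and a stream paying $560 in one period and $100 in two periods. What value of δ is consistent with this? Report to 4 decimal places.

The stream is worth 560δ + 100δ² today, so 560δ + 100δ² = 365.21.
Rearranged: 100δ² + 560δ − 365.21 = 0.
The positive root is δ = [−560 + √(560² + 4·100·365.21)] / (2·100) = (−560 + 678.000)/200 ≈ 0.5900.

δ ≈ 0.5900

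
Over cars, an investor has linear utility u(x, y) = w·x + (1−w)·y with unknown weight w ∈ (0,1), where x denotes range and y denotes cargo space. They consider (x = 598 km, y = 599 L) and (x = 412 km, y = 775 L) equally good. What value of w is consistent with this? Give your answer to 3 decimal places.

u(598,599) = u(412,775) means w·598 + (1−w)·599 = w·412 + (1−w)·775.
w·(598−412) = (1−w)·(775−599), i.e. w·186 = (1−w)·176.
The marginal rate of substitution is 176/186, so w = 176/(186+176) = 0.486.

w = 0.486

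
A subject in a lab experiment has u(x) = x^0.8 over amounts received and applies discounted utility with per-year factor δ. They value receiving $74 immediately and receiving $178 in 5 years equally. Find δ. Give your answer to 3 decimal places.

δ ≈ 0.869

Indifference means u(74) = δ^5 · u(178), so δ^5 = u(74)/u(178).
With u(x) = x^0.8: δ^5 = 74^0.8/178^0.8 = (74/178)^0.8 = 0.49551.
So δ = 0.49551^(1/5) ≈ 0.869.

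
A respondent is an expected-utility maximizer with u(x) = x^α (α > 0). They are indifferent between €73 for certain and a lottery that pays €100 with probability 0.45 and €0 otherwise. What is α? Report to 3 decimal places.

α ≈ 2.537

Since u(0) = 0, the lottery's EU is 0.45·100^α.
Indifference: 73^α = 0.45·100^α, so (73/100)^α = 0.45.
α = ln(0.45) / ln(73/100) = -0.798508/-0.314711 ≈ 2.537.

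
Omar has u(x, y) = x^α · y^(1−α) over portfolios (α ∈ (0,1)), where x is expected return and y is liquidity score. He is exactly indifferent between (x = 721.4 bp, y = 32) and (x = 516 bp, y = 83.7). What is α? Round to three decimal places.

α ≈ 0.742

The Cobb–Douglas utilities coincide, so 721.4^α·32^(1−α) = 516^α·83.7^(1−α).
Taking logs: α·ln 721.4 + (1−α)·ln 32 = α·ln 516 + (1−α)·ln 83.7, i.e. α·0.335087 = (1−α)·0.961503.
So α/(1−α) = (0.961503)/(0.335087) = 2.869413, and α = 2.869413/3.869413 ≈ 0.742.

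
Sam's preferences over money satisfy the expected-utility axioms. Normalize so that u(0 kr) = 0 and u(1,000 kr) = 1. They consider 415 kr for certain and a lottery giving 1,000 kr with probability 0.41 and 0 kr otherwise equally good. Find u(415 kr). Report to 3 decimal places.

0.410

By the standard-gamble method, u(415 kr) is just the indifference probability on the best outcome: 0.41.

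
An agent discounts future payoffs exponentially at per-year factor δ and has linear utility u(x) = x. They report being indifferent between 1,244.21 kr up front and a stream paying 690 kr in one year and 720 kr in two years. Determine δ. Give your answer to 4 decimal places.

Equating present values: 1244.21 = 690δ + 720δ².
So 720δ² + 690δ − 1244.21 = 0.
δ = (−690 + √(690² + 4·720·1244.21)) / (2·720) = (−690 + √4059424.80) / 1440 ≈ 0.9200.

δ ≈ 0.9200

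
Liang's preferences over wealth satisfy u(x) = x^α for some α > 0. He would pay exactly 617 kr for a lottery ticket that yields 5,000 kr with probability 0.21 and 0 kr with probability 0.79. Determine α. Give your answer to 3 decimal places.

α ≈ 0.746

EU(lottery) = 0.21·5000^α + 0.79·0 = 0.21·5000^α.
Setting u(617) equal to that: 617^α = 0.21·5000^α ⇒ (617/5000)^α = 0.21.
Taking logs: α·ln(617/5000) = ln(0.21), so α = -1.560648 / -2.092324 ≈ 0.746.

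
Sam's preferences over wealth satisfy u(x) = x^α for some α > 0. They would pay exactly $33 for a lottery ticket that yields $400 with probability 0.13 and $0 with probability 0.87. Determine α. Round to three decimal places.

EU(lottery) = 0.13·400^α + 0.87·0 = 0.13·400^α.
Setting u(33) equal to that: 33^α = 0.13·400^α ⇒ (33/400)^α = 0.13.
Taking logs: α·ln(33/400) = ln(0.13), so α = -2.040221 / -2.494957 ≈ 0.818.

α ≈ 0.818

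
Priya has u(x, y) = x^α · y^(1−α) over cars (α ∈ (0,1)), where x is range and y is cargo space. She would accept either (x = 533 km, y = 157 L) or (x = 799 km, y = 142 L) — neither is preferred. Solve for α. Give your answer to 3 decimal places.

α ≈ 0.199

Indifference: 533^α · 157^(1−α) = 799^α · 142^(1−α).
Rearrange to (533/799)^α = (142/157)^(1−α) and take logs: α·-0.404840 = (1−α)·-0.100419.
Thus α·(-0.505259) = -0.100419, so α = -0.100419/-0.505259 ≈ 0.199.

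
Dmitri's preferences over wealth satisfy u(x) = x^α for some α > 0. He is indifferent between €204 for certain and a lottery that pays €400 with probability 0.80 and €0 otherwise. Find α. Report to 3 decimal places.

α ≈ 0.331

The lottery's expected utility is 0.80·u(400) + 0.20·u(0) = 0.80·400^α (since u(0) = 0 for α > 0).
Equating: 204^α = 0.80·400^α, i.e. 0.5100^α = 0.80.
α = ln(0.80) / ln(204/400) = -0.223144/-0.673345 ≈ 0.331.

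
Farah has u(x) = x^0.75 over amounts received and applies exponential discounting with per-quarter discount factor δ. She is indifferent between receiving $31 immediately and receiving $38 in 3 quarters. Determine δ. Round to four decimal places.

δ ≈ 0.9504

Equating discounted utilities: u(31) = δ^3·u(38) ⇒ δ^3 = u(31)/u(38).
With u(x) = x^0.75: δ^3 = 31^0.75/38^0.75 = (31/38)^0.75 = 0.85839.
So δ = 0.85839^(1/3) ≈ 0.9504.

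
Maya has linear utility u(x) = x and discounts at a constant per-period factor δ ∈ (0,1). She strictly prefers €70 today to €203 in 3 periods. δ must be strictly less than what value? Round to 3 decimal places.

Comparing present values: 70 > δ^3·203.
Dividing by 203: δ^3 < 0.34483. Both sides are positive, so the cube root keeps the direction.
δ < 0.34483^(1/3) = 0.701.

δ < 0.701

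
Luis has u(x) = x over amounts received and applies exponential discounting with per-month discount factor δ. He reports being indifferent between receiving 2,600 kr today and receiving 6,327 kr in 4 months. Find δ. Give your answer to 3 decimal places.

δ ≈ 0.801

Indifference means u(2600) = δ^4 · u(6327), so δ^4 = u(2600)/u(6327).
With u(x) = x: δ^4 = 2600/6327 = 0.41094.
Taking the 4th root: δ = 0.41094^(1/4) ≈ 0.801.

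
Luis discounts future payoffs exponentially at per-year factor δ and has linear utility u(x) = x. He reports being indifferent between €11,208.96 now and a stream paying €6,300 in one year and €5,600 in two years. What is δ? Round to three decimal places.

δ ≈ 0.960

Equating present values: 11208.96 = 6300δ + 5600δ².
That is, 5600δ² + 6300δ − 11208.96 = 0, a quadratic in δ.
By the quadratic formula (taking the positive root), δ = (−6300 + √290770704.00) / 11200 ≈ 0.960.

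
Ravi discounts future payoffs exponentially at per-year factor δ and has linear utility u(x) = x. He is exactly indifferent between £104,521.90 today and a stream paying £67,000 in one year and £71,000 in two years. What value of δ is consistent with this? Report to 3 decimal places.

δ ≈ 0.830

Equating present values: 104521.90 = 67000δ + 71000δ².
Rearranged: 71000δ² + 67000δ − 104521.90 = 0.
δ = (−67000 + √(67000² + 4·71000·104521.90)) / (2·71000) = (−67000 + √34173219600.00) / 142000 ≈ 0.830.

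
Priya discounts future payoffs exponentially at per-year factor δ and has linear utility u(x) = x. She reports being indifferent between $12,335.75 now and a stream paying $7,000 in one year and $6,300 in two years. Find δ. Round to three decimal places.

Present value of the stream is 7000·δ + 6300·δ². Indifference gives 7000δ + 6300δ² = 12335.75.
Rearranged: 6300δ² + 7000δ − 12335.75 = 0.
δ = (−7000 + √(7000² + 4·6300·12335.75)) / (2·6300) = (−7000 + √359860900.00) / 12600 ≈ 0.950.

δ ≈ 0.950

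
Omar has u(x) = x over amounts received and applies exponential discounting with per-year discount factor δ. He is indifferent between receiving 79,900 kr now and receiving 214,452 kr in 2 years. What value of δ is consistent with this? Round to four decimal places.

δ ≈ 0.6104

Indifference means u(79900) = δ^2 · u(214452), so δ^2 = u(79900)/u(214452).
With u(x) = x: δ^2 = 79900/214452 = 0.37258.
So δ = 0.37258^(1/2) ≈ 0.6104.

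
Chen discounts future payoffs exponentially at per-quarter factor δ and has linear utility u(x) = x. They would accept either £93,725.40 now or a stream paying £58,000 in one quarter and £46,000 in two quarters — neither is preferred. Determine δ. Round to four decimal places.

Equating present values: 93725.40 = 58000δ + 46000δ².
So 46000δ² + 58000δ − 93725.40 = 0.
By the quadratic formula (taking the positive root), δ = (−58000 + √20609473600.00) / 92000 ≈ 0.9300.

δ ≈ 0.9300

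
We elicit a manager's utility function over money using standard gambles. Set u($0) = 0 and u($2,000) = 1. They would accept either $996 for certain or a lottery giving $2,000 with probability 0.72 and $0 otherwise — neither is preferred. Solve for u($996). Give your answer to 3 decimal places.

The indifference gives u($996) = 0.72·u($2,000) + 0.28·u($0) = 0.72·1 + 0.28·0 = 0.72.

0.720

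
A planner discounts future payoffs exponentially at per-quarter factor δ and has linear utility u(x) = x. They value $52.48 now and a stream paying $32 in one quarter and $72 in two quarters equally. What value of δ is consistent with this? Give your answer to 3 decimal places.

The stream is worth 32δ + 72δ² today, so 32δ + 72δ² = 52.48.
That is, 72δ² + 32δ − 52.48 = 0, a quadratic in δ.
By the quadratic formula (taking the positive root), δ = (−32 + √16138.24) / 144 ≈ 0.660.

δ ≈ 0.660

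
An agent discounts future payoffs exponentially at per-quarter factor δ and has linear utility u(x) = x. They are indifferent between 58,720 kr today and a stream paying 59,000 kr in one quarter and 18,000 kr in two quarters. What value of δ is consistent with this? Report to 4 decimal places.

δ ≈ 0.8000

Present value of the stream is 59000·δ + 18000·δ². Indifference gives 59000δ + 18000δ² = 58720.
So 18000δ² + 59000δ − 58720 = 0.
By the quadratic formula (taking the positive root), δ = (−59000 + √7708840000.00) / 36000 ≈ 0.8000.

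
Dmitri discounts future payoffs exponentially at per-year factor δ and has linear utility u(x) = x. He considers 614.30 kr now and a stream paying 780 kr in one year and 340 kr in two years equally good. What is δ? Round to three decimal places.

Present value of the stream is 780·δ + 340·δ². Indifference gives 780δ + 340δ² = 614.30.
Rearranged: 340δ² + 780δ − 614.30 = 0.
The positive root is δ = [−780 + √(780² + 4·340·614.30)] / (2·340) = (−780 + 1201.602)/680 ≈ 0.620.

δ ≈ 0.620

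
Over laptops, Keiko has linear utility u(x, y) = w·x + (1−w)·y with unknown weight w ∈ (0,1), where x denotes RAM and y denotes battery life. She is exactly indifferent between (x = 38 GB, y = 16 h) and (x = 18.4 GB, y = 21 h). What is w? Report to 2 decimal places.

Indifference: w·38 + (1−w)·16 = w·18.4 + (1−w)·21.
Collecting terms: w·19.6 = (1−w)·5.
Hence w = 5/(19.6+5) = 5/24.6 = 0.20.

w = 0.20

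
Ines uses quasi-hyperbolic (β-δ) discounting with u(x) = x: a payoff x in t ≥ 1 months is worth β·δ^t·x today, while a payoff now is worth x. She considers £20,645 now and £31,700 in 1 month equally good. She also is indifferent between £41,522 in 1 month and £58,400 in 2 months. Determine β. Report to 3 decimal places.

The second indifference involves only future payoffs, so β cancels: β·δ^1·41522 = β·δ^2·58400, giving δ = 41522/58400 = 0.71099.
Substituting δ into 20645 = β·δ·31700: β = 20645/(22538.483) ≈ 0.916.

β ≈ 0.916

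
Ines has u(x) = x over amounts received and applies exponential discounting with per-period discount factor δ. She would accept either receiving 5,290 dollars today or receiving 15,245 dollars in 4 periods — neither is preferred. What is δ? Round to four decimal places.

δ ≈ 0.7675

Indifference means u(5290) = δ^4 · u(15245), so δ^4 = u(5290)/u(15245).
With u(x) = x: δ^4 = 5290/15245 = 0.34700.
Taking the 4th root: δ = 0.34700^(1/4) ≈ 0.7675.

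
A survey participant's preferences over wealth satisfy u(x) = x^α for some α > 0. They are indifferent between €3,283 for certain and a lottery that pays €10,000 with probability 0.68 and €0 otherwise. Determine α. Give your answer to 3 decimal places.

α ≈ 0.346

EU(lottery) = 0.68·10000^α + 0.32·0 = 0.68·10000^α.
Indifference: 3283^α = 0.68·10000^α, so (3283/10000)^α = 0.68.
Taking logs: α·ln(3283/10000) = ln(0.68), so α = -0.385662 / -1.113827 ≈ 0.346.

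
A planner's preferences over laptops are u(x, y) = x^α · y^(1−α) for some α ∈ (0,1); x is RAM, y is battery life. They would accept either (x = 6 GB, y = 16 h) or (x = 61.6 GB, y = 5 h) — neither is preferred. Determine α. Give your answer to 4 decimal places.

α ≈ 0.3331

Indifference: 6^α · 16^(1−α) = 61.6^α · 5^(1−α).
(6/61.6)^α = (5/16)^(1−α); take logs: α·ln(6/61.6) = (1−α)·ln(5/16), i.e. α·-2.3289024 = (1−α)·-1.1631508.
So α/(1−α) = (-1.1631508)/(-2.3289024) = 0.4994416, and α = 0.4994416/1.4994416 ≈ 0.3331.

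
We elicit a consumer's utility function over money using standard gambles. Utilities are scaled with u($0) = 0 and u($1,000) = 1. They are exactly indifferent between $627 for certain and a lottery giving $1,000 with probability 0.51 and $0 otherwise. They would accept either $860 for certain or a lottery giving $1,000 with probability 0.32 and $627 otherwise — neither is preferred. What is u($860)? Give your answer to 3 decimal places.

0.667

First, u($627) = 0.51·u($1,000) + 0.49·u($0) = 0.51.
Then u($860) = 0.32·u($1,000) + 0.68·u($627) = 0.32·1.00 + 0.68·0.51 = 0.6668.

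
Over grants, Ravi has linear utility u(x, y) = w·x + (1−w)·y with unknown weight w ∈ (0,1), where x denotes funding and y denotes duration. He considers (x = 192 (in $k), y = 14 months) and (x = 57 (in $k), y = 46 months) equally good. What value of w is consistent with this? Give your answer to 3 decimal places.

w = 0.192

Indifference: w·192 + (1−w)·14 = w·57 + (1−w)·46.
Rearranging, 135·w − 32·(1−w) = 0.
The marginal rate of substitution is 32/135, so w = 32/(135+32) = 0.192.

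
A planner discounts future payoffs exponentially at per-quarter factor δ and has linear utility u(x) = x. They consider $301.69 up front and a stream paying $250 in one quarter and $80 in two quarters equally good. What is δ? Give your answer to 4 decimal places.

δ ≈ 0.9300

Present value of the stream is 250·δ + 80·δ². Indifference gives 250δ + 80δ² = 301.69.
So 80δ² + 250δ − 301.69 = 0.
The positive root is δ = [−250 + √(250² + 4·80·301.69)] / (2·80) = (−250 + 398.799)/160 ≈ 0.9300.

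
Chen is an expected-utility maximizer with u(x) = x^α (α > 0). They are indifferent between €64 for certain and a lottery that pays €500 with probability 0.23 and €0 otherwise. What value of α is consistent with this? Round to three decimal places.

α ≈ 0.715

Since u(0) = 0, the lottery's EU is 0.23·500^α.
Indifference: 64^α = 0.23·500^α, so (64/500)^α = 0.23.
α = ln(0.23) / ln(64/500) = -1.469676/-2.055725 ≈ 0.715.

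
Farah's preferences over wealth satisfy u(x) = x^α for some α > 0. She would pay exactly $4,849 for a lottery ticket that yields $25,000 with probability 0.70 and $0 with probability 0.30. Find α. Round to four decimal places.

α ≈ 0.2175

The lottery's expected utility is 0.70·u(25000) + 0.30·u(0) = 0.70·25000^α (since u(0) = 0 for α > 0).
Setting u(4849) equal to that: 4849^α = 0.70·25000^α ⇒ (4849/25000)^α = 0.70.
Take logs: α = ln 0.70 / ln(4849/25000) ≈ 0.217471.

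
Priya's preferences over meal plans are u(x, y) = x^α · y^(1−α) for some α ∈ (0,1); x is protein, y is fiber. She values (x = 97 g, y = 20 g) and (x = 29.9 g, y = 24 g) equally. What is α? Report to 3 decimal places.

α ≈ 0.134

Indifference: 97^α · 20^(1−α) = 29.9^α · 24^(1−α).
Taking logs: α·ln 97 + (1−α)·ln 20 = α·ln 29.9 + (1−α)·ln 24, i.e. α·1.176852 = (1−α)·0.182322.
With A = 1.176852 and B = 0.182322: α·A = (1−α)·B, so α = B/(A+B) = 0.182322/1.359174 ≈ 0.134.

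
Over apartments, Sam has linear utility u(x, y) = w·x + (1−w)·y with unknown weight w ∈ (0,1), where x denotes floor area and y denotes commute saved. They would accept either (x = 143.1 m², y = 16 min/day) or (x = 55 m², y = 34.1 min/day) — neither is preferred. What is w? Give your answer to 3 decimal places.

w = 0.170

Indifference: w·143.1 + (1−w)·16 = w·55 + (1−w)·34.1.
Rearranging, 88.1·w − 18.1·(1−w) = 0.
The marginal rate of substitution is 18.1/88.1, so w = 18.1/(88.1+18.1) = 0.170.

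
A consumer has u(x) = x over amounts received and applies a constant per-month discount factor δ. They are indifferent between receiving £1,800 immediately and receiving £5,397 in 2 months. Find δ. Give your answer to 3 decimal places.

δ ≈ 0.578

Indifference means u(1800) = δ^2 · u(5397), so δ^2 = u(1800)/u(5397).
With u(x) = x: δ^2 = 1800/5397 = 0.33352.
So δ = 0.33352^(1/2) ≈ 0.578.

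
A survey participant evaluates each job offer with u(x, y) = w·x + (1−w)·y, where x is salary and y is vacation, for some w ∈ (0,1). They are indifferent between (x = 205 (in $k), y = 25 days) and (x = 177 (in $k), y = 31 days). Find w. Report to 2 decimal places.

w = 0.18

Equating utilities: w·205 + (1−w)·25 = w·177 + (1−w)·31.
Collecting terms: w·28 = (1−w)·6.
So w/(1−w) = 6/28 = 0.2143, giving w = 6/(28+6) = 0.18.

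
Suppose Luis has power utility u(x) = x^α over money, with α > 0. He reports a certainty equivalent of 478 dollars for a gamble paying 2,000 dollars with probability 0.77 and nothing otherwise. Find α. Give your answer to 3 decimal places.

α ≈ 0.183

Since u(0) = 0, the lottery's EU is 0.77·2000^α.
Equating: 478^α = 0.77·2000^α, i.e. 0.2390^α = 0.77.
α = ln(0.77) / ln(478/2000) = -0.261365/-1.431292 ≈ 0.183.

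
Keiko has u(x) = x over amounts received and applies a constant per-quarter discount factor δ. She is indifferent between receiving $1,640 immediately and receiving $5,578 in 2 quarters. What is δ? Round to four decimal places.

δ ≈ 0.5422

Indifference means u(1640) = δ^2 · u(5578), so δ^2 = u(1640)/u(5578).
With u(x) = x: δ^2 = 1640/5578 = 0.29401.
Hence δ = (0.29401)^(1/2) = 0.542229.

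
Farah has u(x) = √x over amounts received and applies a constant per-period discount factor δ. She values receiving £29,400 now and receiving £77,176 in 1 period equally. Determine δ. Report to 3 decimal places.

Indifference means u(29400) = δ · u(77176), so δ = u(29400)/u(77176).
With u(x) = √x: δ = √29400/√77176 = √(29400/77176) = 0.61721.

δ ≈ 0.617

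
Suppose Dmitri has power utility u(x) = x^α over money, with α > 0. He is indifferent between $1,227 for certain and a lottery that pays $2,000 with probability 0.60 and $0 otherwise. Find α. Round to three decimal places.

The lottery's expected utility is 0.60·u(2000) + 0.40·u(0) = 0.60·2000^α (since u(0) = 0 for α > 0).
Equating: 1227^α = 0.60·2000^α, i.e. 0.6135^α = 0.60.
α = ln(0.60) / ln(1227/2000) = -0.510826/-0.488575 ≈ 1.046.

α ≈ 1.046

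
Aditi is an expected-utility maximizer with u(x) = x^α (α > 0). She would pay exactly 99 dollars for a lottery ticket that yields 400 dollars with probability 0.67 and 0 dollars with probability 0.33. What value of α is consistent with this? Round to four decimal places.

α ≈ 0.2868

The lottery's expected utility is 0.67·u(400) + 0.33·u(0) = 0.67·400^α (since u(0) = 0 for α > 0).
Indifference: 99^α = 0.67·400^α, so (99/400)^α = 0.67.
Taking logs: α·ln(99/400) = ln(0.67), so α = -0.4004776 / -1.3963447 ≈ 0.2868.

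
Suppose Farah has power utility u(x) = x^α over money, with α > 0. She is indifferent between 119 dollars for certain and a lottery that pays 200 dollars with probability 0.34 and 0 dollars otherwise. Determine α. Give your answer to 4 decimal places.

The lottery's expected utility is 0.34·u(200) + 0.66·u(0) = 0.34·200^α (since u(0) = 0 for α > 0).
Equating: 119^α = 0.34·200^α, i.e. 0.5950^α = 0.34.
Take logs: α = ln 0.34 / ln(119/200) ≈ 2.077855.

α ≈ 2.0779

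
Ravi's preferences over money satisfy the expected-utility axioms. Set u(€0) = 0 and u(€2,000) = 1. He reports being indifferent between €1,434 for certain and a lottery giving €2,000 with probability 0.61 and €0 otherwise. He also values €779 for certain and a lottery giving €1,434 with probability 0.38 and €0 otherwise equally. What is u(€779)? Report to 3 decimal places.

From the first indifference, u(€1,434) = 0.61·u(€2,000) + 0.39·u(€0) = 0.61·1 + 0.39·0 = 0.61.
Then u(€779) = 0.38·u(€1,434) + 0.62·u(€0) = 0.38·0.61 + 0.62·0.00 = 0.2318.

0.232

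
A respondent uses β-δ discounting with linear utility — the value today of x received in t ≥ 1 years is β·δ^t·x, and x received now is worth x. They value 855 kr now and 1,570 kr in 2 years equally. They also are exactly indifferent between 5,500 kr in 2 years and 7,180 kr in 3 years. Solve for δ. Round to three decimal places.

The second indifference involves only future payoffs, so β cancels: β·δ^2·5500 = β·δ^3·7180, giving δ = 5500/7180 = 0.76602.

δ ≈ 0.766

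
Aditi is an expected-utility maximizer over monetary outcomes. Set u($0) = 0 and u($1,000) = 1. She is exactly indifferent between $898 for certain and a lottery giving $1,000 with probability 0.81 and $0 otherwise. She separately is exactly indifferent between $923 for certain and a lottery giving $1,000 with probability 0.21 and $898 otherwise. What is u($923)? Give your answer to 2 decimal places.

0.85

From the first indifference, u($898) = 0.81·u($1,000) + 0.19·u($0) = 0.81·1 + 0.19·0 = 0.81.
Then u($923) = 0.21·u($1,000) + 0.79·u($898) = 0.21·1.00 + 0.79·0.81 = 0.8499.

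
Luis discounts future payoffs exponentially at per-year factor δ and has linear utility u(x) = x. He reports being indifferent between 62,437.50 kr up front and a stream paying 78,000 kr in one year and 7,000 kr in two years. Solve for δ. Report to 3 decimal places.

Equating present values: 62437.50 = 78000δ + 7000δ².
That is, 7000δ² + 78000δ − 62437.50 = 0, a quadratic in δ.
The positive root is δ = [−78000 + √(78000² + 4·7000·62437.50)] / (2·7000) = (−78000 + 88500.000)/14000 ≈ 0.750.

δ ≈ 0.750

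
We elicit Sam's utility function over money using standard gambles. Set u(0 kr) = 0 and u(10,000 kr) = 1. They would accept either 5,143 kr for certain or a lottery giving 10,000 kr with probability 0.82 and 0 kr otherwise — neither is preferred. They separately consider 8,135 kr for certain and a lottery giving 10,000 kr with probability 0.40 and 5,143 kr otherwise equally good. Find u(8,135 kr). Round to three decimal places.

The first gamble pins u(5,143 kr): it must equal 0.82·1 + 0.18·0 = 0.82.
Chaining: u(8,135 kr) = 0.40·1.00 + 0.60·0.82 = 0.8920.

0.892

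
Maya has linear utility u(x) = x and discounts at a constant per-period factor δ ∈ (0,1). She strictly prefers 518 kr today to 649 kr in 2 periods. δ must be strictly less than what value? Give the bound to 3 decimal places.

Under u(x) = x this choice says 518 > δ^2·649.
Hence δ^2 < 518/649 = 0.79815, and x ↦ x^(1/2) is increasing on (0,∞).
δ < 0.79815^(1/2) = 0.893.

δ < 0.893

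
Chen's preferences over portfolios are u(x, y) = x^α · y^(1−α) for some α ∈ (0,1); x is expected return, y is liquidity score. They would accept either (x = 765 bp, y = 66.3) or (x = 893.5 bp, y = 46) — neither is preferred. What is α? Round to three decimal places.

Indifference: 765^α · 66.3^(1−α) = 893.5^α · 46^(1−α).
(765/893.5)^α = (46/66.3)^(1−α); take logs: α·ln(765/893.5) = (1−α)·ln(46/66.3), i.e. α·-0.155271 = (1−α)·-0.365549.
Thus α·(-0.520820) = -0.365549, so α = -0.365549/-0.520820 ≈ 0.702.

α ≈ 0.702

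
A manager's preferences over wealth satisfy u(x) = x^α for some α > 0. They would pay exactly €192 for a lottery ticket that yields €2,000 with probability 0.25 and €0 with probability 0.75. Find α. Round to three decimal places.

Since u(0) = 0, the lottery's EU is 0.25·2000^α.
Equating: 192^α = 0.25·2000^α, i.e. 0.0960^α = 0.25.
Taking logs: α·ln(192/2000) = ln(0.25), so α = -1.386294 / -2.343407 ≈ 0.592.

α ≈ 0.592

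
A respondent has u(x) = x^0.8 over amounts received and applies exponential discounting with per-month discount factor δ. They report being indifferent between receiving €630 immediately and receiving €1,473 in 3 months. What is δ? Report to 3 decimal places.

δ ≈ 0.797

Indifference means u(630) = δ^3 · u(1473), so δ^3 = u(630)/u(1473).
Since u(x) = x^0.8, δ^3 = (630/1473)^0.8 = 0.42770^0.8 = 0.50689.
Taking the cube root: δ = 0.50689^(1/3) ≈ 0.797.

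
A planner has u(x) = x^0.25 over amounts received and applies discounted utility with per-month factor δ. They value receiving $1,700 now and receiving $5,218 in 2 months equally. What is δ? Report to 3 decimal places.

The payoff in 2 months is discounted by δ^2, so u(1700) = δ^2·u(5218) and δ^2 = u(1700)/u(5218).
Since u(x) = x^0.25, δ^2 = (1700/5218)^0.25 = 0.32580^0.25 = 0.75550.
So δ = 0.75550^(1/2) ≈ 0.869.

δ ≈ 0.869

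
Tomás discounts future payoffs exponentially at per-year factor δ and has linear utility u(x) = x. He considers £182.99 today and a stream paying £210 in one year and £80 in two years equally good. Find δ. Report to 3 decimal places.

Equating present values: 182.99 = 210δ + 80δ².
So 80δ² + 210δ − 182.99 = 0.
The positive root is δ = [−210 + √(210² + 4·80·182.99)] / (2·80) = (−210 + 320.401)/160 ≈ 0.690.

δ ≈ 0.690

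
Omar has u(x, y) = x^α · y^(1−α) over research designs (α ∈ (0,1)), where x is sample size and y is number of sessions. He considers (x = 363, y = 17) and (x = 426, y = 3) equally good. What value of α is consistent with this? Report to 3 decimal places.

The Cobb–Douglas utilities coincide, so 363^α·17^(1−α) = 426^α·3^(1−α).
Taking logs: α·ln 363 + (1−α)·ln 17 = α·ln 426 + (1−α)·ln 3, i.e. α·-0.160037 = (1−α)·-1.734601.
Thus α·(-1.894638) = -1.734601, so α = -1.734601/-1.894638 ≈ 0.916.

α ≈ 0.916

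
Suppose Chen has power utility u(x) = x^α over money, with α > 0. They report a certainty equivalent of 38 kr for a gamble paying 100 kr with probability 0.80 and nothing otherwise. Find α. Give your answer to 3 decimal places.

α ≈ 0.231

EU(lottery) = 0.80·100^α + 0.20·0 = 0.80·100^α.
Indifference: 38^α = 0.80·100^α, so (38/100)^α = 0.80.
Taking logs: α·ln(38/100) = ln(0.80), so α = -0.223144 / -0.967584 ≈ 0.231.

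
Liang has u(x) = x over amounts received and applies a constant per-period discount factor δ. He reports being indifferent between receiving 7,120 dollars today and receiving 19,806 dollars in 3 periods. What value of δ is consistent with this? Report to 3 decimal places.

Indifference means u(7120) = δ^3 · u(19806), so δ^3 = u(7120)/u(19806).
With u(x) = x: δ^3 = 7120/19806 = 0.35949.
So δ = 0.35949^(1/3) ≈ 0.711.

δ ≈ 0.711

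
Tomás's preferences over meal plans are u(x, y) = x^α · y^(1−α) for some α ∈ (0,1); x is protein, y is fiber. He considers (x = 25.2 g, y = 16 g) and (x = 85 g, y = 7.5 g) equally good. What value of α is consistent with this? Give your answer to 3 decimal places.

Set the two utilities equal: 25.2^α·16^(1−α) = 85^α·7.5^(1−α).
Rearrange to (25.2/85)^α = (7.5/16)^(1−α) and take logs: α·-1.215807 = (1−α)·-0.757686.
Thus α·(-1.973493) = -0.757686, so α = -0.757686/-1.973493 ≈ 0.384.

α ≈ 0.384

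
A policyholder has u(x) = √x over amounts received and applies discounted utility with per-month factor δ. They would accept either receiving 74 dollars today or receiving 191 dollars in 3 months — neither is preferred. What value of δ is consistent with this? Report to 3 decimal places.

δ ≈ 0.854

Equating discounted utilities: u(74) = δ^3·u(191) ⇒ δ^3 = u(74)/u(191).
With u(x) = √x: δ^3 = √74/√191 = √(74/191) = 0.62244.
Hence δ = (0.62244)^(1/3) = 0.85382.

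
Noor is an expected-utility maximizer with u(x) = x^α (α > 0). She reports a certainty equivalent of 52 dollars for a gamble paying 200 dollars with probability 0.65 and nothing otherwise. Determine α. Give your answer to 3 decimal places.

α ≈ 0.320

Since u(0) = 0, the lottery's EU is 0.65·200^α.
Equating: 52^α = 0.65·200^α, i.e. 0.2600^α = 0.65.
α = ln(0.65) / ln(52/200) = -0.430783/-1.347074 ≈ 0.320.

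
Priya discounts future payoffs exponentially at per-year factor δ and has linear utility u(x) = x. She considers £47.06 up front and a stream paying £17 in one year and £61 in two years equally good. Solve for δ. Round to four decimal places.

δ ≈ 0.7500

Equating present values: 47.06 = 17δ + 61δ².
That is, 61δ² + 17δ − 47.06 = 0, a quadratic in δ.
By the quadratic formula (taking the positive root), δ = (−17 + √11771.64) / 122 ≈ 0.7500.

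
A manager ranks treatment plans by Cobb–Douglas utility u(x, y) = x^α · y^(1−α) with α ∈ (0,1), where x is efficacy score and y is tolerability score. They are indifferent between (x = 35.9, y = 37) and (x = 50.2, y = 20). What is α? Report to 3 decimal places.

Indifference: 35.9^α · 37^(1−α) = 50.2^α · 20^(1−α).
(35.9/50.2)^α = (20/37)^(1−α); take logs: α·ln(35.9/50.2) = (1−α)·ln(20/37), i.e. α·-0.335278 = (1−α)·-0.615186.
Thus α·(-0.950464) = -0.615186, so α = -0.615186/-0.950464 ≈ 0.647.

α ≈ 0.647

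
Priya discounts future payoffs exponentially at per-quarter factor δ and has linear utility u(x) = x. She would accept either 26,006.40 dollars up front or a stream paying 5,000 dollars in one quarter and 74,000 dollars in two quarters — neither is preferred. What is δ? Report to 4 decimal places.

δ ≈ 0.5600

The stream is worth 5000δ + 74000δ² today, so 5000δ + 74000δ² = 26006.40.
So 74000δ² + 5000δ − 26006.40 = 0.
The positive root is δ = [−5000 + √(5000² + 4·74000·26006.40)] / (2·74000) = (−5000 + 87880.000)/148000 ≈ 0.5600.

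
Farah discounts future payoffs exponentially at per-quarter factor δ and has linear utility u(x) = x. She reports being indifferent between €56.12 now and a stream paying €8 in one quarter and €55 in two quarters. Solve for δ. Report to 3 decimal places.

Present value of the stream is 8·δ + 55·δ². Indifference gives 8δ + 55δ² = 56.12.
Rearranged: 55δ² + 8δ − 56.12 = 0.
δ = (−8 + √(8² + 4·55·56.12)) / (2·55) = (−8 + √12410.40) / 110 ≈ 0.940.

δ ≈ 0.940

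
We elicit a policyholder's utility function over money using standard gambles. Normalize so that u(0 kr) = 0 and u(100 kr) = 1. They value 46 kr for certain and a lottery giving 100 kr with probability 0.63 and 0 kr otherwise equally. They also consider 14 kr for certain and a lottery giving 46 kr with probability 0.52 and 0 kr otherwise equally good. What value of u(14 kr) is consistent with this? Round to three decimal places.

0.328

From the first indifference, u(46 kr) = 0.63·u(100 kr) + 0.37·u(0 kr) = 0.63·1 + 0.37·0 = 0.63.
The second indifference gives u(14 kr) = 0.52·u(46 kr) + 0.48·u(0 kr) = 0.52·0.63 + 0.48·0.00 = 0.3276.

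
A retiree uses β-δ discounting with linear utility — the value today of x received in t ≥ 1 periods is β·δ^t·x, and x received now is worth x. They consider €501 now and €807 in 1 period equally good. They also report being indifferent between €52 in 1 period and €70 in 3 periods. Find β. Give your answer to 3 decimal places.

β ≈ 0.720

The second indifference involves only future payoffs, so β cancels: β·δ^1·52 = β·δ^3·70, giving δ^2 = 52/70 = 0.74286, so δ = 0.86189.
The first indifference: 501 = β·δ·807, so β = 501/(δ·807) = 501/(0.86189·807) ≈ 0.720.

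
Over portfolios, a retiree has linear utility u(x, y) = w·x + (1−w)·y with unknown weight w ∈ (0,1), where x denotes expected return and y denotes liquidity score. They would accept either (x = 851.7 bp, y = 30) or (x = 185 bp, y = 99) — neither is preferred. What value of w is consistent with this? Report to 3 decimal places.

w = 0.094

Equating utilities: w·851.7 + (1−w)·30 = w·185 + (1−w)·99.
Collecting terms: w·666.7 = (1−w)·69.
The marginal rate of substitution is 69/666.7, so w = 69/(666.7+69) = 0.094.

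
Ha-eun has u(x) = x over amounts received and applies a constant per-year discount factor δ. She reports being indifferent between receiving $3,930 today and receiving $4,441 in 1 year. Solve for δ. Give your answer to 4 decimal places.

δ ≈ 0.8849

Equating discounted utilities: u(3930) = δ·u(4441) ⇒ δ = u(3930)/u(4441).
With u(x) = x: δ = 3930/4441 = 0.88494.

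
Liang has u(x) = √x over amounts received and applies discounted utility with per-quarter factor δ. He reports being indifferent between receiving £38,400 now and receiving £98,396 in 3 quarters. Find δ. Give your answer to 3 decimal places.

Indifference means u(38400) = δ^3 · u(98396), so δ^3 = u(38400)/u(98396).
Since u(x) = √x, δ^3 = √(38400/98396) = 0.62471.
Taking the cube root: δ = 0.62471^(1/3) ≈ 0.855.

δ ≈ 0.855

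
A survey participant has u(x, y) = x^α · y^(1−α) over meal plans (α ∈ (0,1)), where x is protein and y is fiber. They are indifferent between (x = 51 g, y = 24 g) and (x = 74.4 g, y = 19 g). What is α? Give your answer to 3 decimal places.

α ≈ 0.382

Set the two utilities equal: 51^α·24^(1−α) = 74.4^α·19^(1−α).
(51/74.4)^α = (19/24)^(1−α); take logs: α·ln(51/74.4) = (1−α)·ln(19/24), i.e. α·-0.377630 = (1−α)·-0.233615.
So α/(1−α) = (-0.233615)/(-0.377630) = 0.618635, and α = 0.618635/1.618635 ≈ 0.382.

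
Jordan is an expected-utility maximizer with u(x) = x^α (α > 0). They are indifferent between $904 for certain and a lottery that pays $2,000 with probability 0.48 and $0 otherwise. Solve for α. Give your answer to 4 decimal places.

α ≈ 0.9243

Since u(0) = 0, the lottery's EU is 0.48·2000^α.
Setting u(904) equal to that: 904^α = 0.48·2000^α ⇒ (904/2000)^α = 0.48.
Taking logs: α·ln(904/2000) = ln(0.48), so α = -0.7339692 / -0.7940731 ≈ 0.9243.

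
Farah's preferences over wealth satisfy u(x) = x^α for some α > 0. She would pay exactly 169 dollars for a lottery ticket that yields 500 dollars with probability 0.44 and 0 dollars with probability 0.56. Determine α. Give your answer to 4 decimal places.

α ≈ 0.7569

EU(lottery) = 0.44·500^α + 0.56·0 = 0.44·500^α.
Indifference: 169^α = 0.44·500^α, so (169/500)^α = 0.44.
Take logs: α = ln 0.44 / ln(169/500) ≈ 0.756867.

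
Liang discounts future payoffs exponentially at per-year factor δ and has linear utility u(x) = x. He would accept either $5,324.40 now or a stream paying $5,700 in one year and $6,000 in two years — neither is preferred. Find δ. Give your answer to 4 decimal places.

The stream is worth 5700δ + 6000δ² today, so 5700δ + 6000δ² = 5324.40.
Rearranged: 6000δ² + 5700δ − 5324.40 = 0.
By the quadratic formula (taking the positive root), δ = (−5700 + √160275600.00) / 12000 ≈ 0.5800.

δ ≈ 0.5800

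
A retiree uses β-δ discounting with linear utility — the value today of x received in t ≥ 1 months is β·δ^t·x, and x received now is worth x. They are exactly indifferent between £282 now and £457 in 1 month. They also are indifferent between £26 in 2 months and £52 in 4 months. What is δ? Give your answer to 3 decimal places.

δ ≈ 0.707

Both payoffs in the second observation are in the future, so β drops out: δ^2·26 = δ^4·52 ⇒ δ^2 = 26/52 = 0.50000, so δ = 0.70711.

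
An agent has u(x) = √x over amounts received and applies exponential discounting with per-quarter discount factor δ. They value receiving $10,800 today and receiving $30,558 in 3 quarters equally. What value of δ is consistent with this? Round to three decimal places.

δ ≈ 0.841

Indifference means u(10800) = δ^3 · u(30558), so δ^3 = u(10800)/u(30558).
Since u(x) = √x, δ^3 = √(10800/30558) = 0.59450.
So δ = 0.59450^(1/3) ≈ 0.841.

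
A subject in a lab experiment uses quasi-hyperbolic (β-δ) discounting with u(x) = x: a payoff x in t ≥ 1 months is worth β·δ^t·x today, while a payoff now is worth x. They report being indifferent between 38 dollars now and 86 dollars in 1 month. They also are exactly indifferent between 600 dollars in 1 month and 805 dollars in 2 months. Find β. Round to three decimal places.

β ≈ 0.593

Both payoffs in the second observation are in the future, so β drops out: δ^1·600 = δ^2·805 ⇒ δ = 600/805 = 0.74534.
The first indifference: 38 = β·δ·86, so β = 38/(δ·86) = 38/(0.74534·86) ≈ 0.593.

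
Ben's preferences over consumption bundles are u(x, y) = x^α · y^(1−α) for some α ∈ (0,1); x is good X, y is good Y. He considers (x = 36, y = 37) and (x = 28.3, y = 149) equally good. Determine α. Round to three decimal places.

α ≈ 0.853

Indifference: 36^α · 37^(1−α) = 28.3^α · 149^(1−α).
Taking logs: α·ln 36 + (1−α)·ln 37 = α·ln 28.3 + (1−α)·ln 149, i.e. α·0.240657 = (1−α)·1.393028.
So α/(1−α) = (1.393028)/(0.240657) = 5.788437, and α = 5.788437/6.788437 ≈ 0.853.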